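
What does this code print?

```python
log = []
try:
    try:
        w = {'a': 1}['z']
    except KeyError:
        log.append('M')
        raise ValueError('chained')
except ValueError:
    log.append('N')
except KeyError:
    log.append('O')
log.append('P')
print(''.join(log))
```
MNP

ValueError raised and caught, original KeyError not re-raised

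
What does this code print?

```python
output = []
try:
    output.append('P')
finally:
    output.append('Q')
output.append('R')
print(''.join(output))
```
PQR

try/finally without except, no exception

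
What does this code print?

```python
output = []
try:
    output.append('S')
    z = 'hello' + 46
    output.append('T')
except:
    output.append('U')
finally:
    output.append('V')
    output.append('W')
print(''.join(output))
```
SUVW

Code before exception runs, then except, then all of finally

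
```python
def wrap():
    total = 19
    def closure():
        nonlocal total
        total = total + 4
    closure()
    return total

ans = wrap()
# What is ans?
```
23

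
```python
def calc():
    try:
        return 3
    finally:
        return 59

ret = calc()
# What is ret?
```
59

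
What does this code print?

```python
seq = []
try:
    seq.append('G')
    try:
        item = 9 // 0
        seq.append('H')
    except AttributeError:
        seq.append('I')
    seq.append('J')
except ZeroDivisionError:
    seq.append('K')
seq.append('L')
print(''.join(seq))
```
GKL

Inner handler doesn't match, propagates to outer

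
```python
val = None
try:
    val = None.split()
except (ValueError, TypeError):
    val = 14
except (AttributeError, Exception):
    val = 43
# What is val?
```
43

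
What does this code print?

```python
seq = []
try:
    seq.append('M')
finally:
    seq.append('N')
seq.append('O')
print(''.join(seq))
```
MNO

try/finally without except, no exception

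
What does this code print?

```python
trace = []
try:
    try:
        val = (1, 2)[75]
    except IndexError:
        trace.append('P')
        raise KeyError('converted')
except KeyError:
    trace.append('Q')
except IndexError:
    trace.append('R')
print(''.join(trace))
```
PQ

New KeyError raised, caught by outer KeyError handler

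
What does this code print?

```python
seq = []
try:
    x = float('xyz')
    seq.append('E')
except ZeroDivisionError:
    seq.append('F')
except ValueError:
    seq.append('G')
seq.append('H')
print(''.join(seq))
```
GH

ValueError is caught by its specific handler, not ZeroDivisionError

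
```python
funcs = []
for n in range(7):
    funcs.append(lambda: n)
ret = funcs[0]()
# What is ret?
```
6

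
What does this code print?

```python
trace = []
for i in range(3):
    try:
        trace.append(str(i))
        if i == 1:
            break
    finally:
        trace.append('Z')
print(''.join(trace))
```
0Z1Z

finally runs even when breaking out of loop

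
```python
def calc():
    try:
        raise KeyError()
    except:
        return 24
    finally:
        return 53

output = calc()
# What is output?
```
53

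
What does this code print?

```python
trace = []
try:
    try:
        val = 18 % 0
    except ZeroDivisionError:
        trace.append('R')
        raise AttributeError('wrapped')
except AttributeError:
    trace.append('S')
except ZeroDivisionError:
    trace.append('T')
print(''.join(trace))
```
RS

New AttributeError raised, caught by outer AttributeError handler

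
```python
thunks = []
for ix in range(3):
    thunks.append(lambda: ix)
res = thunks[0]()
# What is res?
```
2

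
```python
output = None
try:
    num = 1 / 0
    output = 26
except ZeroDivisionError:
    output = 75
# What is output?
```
75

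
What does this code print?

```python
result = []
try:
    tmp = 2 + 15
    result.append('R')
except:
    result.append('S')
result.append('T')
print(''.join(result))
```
RT

No exception, try block completes normally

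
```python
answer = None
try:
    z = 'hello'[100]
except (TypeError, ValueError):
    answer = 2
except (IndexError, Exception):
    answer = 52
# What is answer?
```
52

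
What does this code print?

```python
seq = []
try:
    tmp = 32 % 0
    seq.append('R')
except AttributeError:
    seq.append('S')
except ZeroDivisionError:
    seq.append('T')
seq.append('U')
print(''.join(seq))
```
TU

ZeroDivisionError is caught by its specific handler, not AttributeError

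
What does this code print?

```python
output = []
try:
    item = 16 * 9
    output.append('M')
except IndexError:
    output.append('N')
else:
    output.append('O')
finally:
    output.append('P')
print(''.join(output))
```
MOP

else runs before finally when no exception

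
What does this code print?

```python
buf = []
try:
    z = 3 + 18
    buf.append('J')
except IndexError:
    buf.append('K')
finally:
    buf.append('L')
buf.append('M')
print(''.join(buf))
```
JLM

finally runs after normal execution too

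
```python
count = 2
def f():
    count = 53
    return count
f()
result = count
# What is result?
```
2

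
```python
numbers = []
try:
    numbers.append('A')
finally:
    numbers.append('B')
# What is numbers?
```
['A', 'B']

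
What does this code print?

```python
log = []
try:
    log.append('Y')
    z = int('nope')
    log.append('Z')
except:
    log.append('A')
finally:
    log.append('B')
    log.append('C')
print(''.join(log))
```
YABC

Code before exception runs, then except, then all of finally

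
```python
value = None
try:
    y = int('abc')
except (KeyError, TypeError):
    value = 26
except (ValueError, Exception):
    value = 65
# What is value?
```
65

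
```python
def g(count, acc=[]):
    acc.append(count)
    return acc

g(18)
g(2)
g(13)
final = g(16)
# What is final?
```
[18, 2, 13, 16]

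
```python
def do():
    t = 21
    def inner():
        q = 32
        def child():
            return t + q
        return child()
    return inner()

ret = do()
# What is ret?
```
53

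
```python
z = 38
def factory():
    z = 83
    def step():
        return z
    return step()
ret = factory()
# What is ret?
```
83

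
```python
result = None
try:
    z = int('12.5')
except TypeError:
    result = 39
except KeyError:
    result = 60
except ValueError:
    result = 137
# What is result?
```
137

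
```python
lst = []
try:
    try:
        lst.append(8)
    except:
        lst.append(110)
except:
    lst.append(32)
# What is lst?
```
[8]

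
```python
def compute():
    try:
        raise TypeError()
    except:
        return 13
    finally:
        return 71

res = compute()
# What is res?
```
71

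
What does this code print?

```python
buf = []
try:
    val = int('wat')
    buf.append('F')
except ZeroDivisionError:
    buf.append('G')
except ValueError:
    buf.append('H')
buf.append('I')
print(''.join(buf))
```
HI

ValueError is caught by its specific handler, not ZeroDivisionError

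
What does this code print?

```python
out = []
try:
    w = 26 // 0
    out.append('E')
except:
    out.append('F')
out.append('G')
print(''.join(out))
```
FG

Exception raised in try, caught by bare except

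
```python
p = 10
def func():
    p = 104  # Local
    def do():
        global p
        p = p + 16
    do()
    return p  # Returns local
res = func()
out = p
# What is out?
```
26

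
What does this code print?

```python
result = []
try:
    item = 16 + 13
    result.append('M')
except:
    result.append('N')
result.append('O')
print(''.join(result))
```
MO

No exception, try block completes normally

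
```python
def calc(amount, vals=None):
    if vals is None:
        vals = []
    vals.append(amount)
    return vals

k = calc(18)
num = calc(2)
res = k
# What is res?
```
[18]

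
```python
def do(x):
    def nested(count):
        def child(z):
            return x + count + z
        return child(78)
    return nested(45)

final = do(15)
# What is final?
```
138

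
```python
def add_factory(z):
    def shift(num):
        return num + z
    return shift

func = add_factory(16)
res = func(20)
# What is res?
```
36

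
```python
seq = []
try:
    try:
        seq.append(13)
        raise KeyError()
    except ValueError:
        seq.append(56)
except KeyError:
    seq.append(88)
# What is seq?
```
[13, 88]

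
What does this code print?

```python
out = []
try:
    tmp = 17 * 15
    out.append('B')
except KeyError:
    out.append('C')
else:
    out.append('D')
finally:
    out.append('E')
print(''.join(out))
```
BDE

else runs before finally when no exception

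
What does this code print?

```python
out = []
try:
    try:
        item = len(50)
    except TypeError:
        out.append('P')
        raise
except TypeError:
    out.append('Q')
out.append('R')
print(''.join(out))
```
PQR

raise without argument re-raises current exception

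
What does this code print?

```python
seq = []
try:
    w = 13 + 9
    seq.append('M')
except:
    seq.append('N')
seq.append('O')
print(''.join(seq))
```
MO

No exception, try block completes normally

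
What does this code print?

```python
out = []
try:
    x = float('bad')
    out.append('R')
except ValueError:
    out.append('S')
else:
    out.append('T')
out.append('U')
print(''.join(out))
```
SU

else block skipped when exception is caught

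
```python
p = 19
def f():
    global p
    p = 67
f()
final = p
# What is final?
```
67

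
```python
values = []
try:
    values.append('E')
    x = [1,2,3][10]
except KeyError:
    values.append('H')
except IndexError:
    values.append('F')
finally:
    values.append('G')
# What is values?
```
['E', 'F', 'G']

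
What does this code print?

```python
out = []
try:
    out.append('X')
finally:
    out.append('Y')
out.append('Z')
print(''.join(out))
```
XYZ

try/finally without except, no exception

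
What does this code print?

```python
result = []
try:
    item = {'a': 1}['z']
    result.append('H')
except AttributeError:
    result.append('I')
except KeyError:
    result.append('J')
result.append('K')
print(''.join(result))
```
JK

KeyError is caught by its specific handler, not AttributeError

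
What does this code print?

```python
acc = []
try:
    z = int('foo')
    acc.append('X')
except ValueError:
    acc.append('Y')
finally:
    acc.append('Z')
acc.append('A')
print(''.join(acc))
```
YZA

finally always runs, even after exception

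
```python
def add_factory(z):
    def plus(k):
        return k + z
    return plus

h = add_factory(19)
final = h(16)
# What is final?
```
35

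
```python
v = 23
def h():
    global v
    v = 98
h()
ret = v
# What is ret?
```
98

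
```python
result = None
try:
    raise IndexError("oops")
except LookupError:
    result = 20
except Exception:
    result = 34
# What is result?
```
20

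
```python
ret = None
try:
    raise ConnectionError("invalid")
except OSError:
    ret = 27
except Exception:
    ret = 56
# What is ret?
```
27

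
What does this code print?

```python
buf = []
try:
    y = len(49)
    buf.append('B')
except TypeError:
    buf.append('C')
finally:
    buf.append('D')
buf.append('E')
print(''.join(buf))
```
CDE

finally always runs, even after exception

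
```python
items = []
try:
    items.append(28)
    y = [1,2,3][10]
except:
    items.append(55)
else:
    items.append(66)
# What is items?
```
[28, 55]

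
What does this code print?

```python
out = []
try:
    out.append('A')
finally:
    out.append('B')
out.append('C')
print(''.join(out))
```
ABC

try/finally without except, no exception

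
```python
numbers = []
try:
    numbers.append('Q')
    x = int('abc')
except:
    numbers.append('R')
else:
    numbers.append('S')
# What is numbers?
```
['Q', 'R']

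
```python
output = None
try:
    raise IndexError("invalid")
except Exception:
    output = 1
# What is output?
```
1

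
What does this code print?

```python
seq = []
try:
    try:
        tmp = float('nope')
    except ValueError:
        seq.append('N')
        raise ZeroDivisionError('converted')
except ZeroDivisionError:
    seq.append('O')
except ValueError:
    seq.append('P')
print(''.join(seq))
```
NO

New ZeroDivisionError raised, caught by outer ZeroDivisionError handler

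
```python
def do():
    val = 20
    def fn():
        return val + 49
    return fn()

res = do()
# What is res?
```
69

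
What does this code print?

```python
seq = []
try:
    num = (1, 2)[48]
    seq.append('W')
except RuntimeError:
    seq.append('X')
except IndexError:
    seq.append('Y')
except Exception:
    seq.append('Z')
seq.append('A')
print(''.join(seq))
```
YA

IndexError matches before generic Exception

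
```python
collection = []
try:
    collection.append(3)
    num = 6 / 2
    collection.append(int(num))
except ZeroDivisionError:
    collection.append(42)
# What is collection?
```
[3, 3]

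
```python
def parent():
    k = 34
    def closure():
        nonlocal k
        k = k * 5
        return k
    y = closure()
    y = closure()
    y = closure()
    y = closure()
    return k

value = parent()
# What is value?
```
21250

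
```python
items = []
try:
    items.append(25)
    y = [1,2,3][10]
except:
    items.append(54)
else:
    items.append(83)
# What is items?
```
[25, 54]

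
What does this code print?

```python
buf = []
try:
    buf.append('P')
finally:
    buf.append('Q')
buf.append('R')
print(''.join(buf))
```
PQR

try/finally without except, no exception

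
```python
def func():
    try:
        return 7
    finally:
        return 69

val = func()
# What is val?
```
69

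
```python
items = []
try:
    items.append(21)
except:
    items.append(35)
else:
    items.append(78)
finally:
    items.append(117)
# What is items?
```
[21, 78, 117]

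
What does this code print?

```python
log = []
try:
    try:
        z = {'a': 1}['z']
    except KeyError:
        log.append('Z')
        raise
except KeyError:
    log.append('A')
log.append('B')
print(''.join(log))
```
ZAB

raise without argument re-raises current exception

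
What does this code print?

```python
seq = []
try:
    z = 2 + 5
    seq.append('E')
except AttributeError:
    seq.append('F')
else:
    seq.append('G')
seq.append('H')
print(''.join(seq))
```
EGH

else block runs when no exception occurs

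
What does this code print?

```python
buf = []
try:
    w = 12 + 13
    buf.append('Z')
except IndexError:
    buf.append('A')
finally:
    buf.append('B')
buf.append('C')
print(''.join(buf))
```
ZBC

finally runs after normal execution too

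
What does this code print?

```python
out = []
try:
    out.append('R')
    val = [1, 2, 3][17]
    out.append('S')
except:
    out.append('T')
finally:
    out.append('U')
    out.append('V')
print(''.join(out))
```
RTUV

Code before exception runs, then except, then all of finally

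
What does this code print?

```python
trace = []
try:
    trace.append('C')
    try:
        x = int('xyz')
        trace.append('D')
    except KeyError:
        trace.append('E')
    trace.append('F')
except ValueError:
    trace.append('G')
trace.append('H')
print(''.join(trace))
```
CGH

Inner handler doesn't match, propagates to outer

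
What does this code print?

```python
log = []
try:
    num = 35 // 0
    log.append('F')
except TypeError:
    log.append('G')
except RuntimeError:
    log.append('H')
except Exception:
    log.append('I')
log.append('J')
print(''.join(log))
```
IJ

ZeroDivisionError not specifically caught, falls to Exception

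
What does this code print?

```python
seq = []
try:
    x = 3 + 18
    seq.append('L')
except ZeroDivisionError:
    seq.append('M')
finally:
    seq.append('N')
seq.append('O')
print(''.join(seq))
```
LNO

finally runs after normal execution too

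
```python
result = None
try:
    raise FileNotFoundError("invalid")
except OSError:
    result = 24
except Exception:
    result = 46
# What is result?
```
24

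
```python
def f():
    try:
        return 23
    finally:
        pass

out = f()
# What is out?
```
23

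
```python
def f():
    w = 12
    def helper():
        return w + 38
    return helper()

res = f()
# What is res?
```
50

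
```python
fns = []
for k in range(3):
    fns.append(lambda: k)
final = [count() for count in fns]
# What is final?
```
[2, 2, 2]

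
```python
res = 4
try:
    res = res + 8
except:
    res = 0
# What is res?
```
12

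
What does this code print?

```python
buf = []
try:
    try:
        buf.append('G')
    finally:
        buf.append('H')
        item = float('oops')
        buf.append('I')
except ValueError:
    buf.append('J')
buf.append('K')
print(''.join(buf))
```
GHJK

Exception in inner finally caught by outer except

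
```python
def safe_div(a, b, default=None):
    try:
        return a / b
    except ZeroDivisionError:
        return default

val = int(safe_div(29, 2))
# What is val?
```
14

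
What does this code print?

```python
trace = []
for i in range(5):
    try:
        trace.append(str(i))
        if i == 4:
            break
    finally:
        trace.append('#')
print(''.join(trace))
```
0#1#2#3#4#

finally runs even when breaking out of loop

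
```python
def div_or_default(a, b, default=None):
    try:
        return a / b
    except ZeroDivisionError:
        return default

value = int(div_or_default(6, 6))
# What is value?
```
1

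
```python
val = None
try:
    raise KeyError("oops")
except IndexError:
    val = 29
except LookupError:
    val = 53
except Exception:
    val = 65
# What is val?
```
53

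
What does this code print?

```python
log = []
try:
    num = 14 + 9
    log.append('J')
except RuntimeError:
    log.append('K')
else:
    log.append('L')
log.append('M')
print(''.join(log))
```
JLM

else block runs when no exception occurs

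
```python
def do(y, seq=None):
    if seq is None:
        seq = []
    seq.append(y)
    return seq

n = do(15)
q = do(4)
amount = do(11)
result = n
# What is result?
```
[15]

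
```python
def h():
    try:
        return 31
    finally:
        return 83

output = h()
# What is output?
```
83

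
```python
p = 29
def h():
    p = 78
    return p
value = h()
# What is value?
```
78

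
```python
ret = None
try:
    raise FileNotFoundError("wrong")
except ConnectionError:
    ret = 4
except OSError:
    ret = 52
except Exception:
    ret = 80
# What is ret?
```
52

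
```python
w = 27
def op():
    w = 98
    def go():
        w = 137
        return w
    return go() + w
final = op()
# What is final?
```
235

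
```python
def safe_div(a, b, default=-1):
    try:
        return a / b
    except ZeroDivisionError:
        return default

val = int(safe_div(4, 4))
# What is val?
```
1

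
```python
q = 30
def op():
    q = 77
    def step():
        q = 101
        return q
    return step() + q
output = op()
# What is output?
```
178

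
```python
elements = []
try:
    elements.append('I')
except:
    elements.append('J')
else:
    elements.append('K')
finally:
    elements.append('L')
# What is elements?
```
['I', 'K', 'L']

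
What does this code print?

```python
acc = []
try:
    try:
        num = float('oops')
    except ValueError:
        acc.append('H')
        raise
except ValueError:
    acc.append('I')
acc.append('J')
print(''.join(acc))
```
HIJ

raise without argument re-raises current exception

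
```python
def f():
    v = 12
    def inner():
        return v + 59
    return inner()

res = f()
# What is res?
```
71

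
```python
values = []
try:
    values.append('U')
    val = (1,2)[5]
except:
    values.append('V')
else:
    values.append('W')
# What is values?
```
['U', 'V']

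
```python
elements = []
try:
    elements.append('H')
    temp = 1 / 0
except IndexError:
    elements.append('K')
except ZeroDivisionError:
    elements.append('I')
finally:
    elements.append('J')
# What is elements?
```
['H', 'I', 'J']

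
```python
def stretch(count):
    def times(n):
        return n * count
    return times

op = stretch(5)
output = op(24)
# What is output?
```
120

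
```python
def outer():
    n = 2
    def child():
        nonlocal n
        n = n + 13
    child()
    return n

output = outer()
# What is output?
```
15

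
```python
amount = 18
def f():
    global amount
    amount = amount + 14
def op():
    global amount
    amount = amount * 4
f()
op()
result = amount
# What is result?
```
128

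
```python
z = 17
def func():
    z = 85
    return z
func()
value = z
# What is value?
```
17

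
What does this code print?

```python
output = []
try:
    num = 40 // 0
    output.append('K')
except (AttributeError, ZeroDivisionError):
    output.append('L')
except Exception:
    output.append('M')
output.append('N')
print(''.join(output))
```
LN

ZeroDivisionError matches tuple containing it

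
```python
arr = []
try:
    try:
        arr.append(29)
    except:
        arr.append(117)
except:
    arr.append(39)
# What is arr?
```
[29]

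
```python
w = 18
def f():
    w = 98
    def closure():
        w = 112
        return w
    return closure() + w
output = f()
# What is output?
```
210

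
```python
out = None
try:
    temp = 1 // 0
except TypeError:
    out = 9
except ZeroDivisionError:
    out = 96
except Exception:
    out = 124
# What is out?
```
96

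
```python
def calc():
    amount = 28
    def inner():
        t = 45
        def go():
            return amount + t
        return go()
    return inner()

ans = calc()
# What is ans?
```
73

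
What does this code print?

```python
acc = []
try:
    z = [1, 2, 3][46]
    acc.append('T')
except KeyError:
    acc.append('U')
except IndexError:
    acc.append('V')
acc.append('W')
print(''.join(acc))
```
VW

IndexError is caught by its specific handler, not KeyError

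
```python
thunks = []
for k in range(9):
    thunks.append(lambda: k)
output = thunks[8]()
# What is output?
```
8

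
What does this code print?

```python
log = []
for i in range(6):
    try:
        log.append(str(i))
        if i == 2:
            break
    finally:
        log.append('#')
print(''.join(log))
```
0#1#2#

finally runs even when breaking out of loop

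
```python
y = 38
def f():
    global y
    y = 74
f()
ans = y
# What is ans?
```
74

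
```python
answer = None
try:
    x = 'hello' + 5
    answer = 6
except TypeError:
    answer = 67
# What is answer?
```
67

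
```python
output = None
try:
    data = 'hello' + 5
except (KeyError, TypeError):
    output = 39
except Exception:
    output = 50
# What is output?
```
39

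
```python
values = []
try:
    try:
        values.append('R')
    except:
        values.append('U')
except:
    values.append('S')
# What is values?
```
['R']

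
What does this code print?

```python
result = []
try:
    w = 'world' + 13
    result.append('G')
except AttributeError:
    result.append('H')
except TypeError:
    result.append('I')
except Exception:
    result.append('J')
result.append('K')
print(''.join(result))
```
IK

TypeError matches before generic Exception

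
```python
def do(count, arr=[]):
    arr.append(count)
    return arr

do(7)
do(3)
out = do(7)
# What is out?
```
[7, 3, 7]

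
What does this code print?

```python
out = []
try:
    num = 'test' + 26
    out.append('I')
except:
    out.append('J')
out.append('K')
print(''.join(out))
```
JK

Exception raised in try, caught by bare except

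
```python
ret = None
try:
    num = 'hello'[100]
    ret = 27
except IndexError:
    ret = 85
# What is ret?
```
85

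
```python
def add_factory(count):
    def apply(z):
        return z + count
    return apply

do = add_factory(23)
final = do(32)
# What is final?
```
55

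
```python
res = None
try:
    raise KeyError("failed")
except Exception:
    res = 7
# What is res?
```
7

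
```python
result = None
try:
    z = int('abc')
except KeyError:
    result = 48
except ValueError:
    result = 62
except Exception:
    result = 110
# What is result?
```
62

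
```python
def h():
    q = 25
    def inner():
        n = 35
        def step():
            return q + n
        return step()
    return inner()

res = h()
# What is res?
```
60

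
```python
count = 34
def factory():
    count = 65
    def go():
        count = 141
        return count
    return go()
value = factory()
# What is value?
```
141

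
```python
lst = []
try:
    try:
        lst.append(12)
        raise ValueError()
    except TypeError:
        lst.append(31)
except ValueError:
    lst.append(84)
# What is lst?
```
[12, 84]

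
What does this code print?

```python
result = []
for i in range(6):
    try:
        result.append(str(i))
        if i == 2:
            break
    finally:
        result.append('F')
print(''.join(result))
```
0F1F2F

finally runs even when breaking out of loop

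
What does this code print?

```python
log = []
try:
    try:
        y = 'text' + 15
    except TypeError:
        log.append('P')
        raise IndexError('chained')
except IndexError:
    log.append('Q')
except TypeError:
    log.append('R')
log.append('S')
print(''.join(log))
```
PQS

IndexError raised and caught, original TypeError not re-raised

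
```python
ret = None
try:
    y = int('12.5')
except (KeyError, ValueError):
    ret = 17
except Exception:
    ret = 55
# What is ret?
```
17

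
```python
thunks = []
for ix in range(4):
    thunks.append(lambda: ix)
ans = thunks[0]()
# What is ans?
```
3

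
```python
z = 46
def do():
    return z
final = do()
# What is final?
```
46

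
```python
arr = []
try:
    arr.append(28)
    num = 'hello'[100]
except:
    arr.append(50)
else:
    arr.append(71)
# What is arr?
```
[28, 50]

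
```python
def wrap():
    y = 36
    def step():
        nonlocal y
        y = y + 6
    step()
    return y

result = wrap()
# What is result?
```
42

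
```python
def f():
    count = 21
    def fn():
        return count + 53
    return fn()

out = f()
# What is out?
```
74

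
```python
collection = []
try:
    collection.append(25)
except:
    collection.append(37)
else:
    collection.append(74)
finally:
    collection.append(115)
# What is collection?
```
[25, 74, 115]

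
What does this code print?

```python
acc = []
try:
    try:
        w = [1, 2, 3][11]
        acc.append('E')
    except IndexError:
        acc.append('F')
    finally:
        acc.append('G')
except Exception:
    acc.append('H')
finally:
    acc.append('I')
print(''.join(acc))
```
FGI

Both finally blocks run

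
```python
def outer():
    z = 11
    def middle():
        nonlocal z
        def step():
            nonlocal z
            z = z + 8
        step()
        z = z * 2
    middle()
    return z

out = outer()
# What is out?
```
38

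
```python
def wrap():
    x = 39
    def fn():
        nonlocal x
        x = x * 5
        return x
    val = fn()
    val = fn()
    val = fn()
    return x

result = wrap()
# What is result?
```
4875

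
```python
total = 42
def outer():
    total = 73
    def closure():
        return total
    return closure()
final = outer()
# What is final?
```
73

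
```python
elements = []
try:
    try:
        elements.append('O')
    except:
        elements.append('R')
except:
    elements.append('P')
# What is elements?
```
['O']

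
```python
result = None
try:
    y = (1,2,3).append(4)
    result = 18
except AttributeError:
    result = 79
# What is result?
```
79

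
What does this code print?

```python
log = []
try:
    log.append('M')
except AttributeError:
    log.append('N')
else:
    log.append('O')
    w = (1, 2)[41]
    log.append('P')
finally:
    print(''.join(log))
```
MO

Try succeeds, else appends 'O', IndexError in else is uncaught, finally prints before exception propagates ('P' never appended)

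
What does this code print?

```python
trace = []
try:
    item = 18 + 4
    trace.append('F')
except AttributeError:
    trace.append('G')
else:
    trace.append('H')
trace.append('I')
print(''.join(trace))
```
FHI

else block runs when no exception occurs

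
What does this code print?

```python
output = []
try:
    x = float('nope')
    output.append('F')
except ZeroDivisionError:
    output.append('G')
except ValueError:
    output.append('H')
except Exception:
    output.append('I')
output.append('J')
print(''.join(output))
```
HJ

ValueError matches before generic Exception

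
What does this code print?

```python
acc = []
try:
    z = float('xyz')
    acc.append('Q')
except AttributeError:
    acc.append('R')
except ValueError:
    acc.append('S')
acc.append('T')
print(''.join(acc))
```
ST

ValueError is caught by its specific handler, not AttributeError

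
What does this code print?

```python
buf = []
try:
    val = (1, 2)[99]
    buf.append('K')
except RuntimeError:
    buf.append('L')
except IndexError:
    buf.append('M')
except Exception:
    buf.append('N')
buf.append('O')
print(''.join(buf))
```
MO

IndexError matches before generic Exception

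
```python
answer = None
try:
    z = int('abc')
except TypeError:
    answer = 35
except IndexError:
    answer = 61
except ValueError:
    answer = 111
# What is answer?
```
111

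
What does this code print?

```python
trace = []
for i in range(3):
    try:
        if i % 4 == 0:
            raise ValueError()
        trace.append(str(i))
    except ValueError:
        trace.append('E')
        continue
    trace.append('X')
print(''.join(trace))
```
E1X2X

continue in except skips rest of loop body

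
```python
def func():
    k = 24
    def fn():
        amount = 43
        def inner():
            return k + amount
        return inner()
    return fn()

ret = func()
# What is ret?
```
67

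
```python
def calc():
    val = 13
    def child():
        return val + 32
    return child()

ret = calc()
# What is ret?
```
45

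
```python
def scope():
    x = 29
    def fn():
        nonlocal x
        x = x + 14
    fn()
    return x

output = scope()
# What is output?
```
43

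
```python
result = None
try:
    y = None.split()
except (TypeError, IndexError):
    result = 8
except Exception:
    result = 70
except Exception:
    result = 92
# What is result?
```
70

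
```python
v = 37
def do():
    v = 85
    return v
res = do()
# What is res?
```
85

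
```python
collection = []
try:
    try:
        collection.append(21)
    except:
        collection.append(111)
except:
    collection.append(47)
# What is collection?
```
[21]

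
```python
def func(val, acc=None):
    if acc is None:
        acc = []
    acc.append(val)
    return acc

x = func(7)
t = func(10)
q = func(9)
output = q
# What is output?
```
[9]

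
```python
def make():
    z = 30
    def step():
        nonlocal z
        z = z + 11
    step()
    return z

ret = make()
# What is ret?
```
41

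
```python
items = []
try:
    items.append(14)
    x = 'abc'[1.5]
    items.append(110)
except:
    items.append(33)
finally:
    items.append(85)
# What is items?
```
[14, 33, 85]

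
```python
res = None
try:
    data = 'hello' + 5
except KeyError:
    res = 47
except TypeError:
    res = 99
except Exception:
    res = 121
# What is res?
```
99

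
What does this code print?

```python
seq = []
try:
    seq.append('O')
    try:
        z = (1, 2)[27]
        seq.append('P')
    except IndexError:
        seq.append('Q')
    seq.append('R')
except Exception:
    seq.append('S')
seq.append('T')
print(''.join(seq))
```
OQRT

Inner exception caught by inner handler, outer continues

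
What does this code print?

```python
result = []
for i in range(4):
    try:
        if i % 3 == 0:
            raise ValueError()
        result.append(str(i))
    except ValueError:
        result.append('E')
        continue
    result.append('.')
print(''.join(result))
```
E1.2.E

continue in except skips rest of loop body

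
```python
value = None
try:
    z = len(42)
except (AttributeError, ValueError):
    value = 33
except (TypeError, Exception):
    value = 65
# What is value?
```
65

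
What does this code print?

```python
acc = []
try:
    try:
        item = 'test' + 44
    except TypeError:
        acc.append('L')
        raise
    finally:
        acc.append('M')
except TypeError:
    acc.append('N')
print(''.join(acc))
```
LMN

finally runs before re-raised exception propagates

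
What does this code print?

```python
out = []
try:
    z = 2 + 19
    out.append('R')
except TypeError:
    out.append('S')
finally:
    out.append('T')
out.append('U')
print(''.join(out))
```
RTU

finally runs after normal execution too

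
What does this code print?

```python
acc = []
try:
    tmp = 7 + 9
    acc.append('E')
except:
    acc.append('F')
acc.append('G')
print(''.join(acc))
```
EG

No exception, try block completes normally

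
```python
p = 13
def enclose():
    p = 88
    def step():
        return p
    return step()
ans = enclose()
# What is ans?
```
88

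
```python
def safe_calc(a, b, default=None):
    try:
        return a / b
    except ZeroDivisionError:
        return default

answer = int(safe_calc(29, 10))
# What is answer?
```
2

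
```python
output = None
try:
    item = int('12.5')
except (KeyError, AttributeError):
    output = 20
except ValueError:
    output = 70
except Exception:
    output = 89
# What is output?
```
70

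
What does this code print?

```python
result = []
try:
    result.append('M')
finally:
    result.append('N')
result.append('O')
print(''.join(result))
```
MNO

try/finally without except, no exception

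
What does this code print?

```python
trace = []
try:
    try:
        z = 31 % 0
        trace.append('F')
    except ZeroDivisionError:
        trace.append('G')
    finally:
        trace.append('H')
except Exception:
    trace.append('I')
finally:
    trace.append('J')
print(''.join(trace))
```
GHJ

Both finally blocks run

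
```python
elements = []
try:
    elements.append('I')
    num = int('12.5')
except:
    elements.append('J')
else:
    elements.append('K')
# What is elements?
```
['I', 'J']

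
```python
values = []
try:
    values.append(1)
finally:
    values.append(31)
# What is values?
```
[1, 31]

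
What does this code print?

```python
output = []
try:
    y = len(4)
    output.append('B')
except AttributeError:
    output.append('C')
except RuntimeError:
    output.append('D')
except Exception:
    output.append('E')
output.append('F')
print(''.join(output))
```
EF

TypeError not specifically caught, falls to Exception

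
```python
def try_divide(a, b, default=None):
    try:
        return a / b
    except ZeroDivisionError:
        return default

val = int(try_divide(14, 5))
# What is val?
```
2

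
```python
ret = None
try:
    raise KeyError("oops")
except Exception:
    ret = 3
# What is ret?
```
3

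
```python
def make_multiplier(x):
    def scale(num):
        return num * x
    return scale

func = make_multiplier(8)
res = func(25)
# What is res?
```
200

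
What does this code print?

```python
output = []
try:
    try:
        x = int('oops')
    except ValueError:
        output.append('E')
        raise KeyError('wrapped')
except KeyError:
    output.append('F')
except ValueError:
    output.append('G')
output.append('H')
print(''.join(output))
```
EFH

KeyError raised and caught, original ValueError not re-raised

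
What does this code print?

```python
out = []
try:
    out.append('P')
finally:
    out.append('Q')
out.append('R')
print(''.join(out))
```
PQR

try/finally without except, no exception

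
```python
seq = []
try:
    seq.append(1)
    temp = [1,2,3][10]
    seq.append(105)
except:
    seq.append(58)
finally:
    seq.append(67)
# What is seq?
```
[1, 58, 67]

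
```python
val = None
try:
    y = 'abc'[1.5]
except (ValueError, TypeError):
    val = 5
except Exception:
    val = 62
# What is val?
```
5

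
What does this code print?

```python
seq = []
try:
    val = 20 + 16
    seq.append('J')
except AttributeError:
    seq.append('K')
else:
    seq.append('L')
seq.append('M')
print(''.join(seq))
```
JLM

else block runs when no exception occurs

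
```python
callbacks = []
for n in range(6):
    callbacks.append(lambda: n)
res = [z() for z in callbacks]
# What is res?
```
[5, 5, 5, 5, 5, 5]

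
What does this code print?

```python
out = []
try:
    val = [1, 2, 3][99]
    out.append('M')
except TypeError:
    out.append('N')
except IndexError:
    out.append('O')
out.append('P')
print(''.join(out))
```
OP

IndexError is caught by its specific handler, not TypeError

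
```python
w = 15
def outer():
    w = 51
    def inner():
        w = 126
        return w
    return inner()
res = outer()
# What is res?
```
126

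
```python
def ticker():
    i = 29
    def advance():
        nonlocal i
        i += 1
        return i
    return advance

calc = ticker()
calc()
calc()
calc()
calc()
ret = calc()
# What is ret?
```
34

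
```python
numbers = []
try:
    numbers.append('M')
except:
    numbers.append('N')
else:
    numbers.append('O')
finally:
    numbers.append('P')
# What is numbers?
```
['M', 'O', 'P']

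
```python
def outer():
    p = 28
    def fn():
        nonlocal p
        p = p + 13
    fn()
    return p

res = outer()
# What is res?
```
41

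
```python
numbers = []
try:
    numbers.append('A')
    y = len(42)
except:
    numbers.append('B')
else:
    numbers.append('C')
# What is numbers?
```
['A', 'B']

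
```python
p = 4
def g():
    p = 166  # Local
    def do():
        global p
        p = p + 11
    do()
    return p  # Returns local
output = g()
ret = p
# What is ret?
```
15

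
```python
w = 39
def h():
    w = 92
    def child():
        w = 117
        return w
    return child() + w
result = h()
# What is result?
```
209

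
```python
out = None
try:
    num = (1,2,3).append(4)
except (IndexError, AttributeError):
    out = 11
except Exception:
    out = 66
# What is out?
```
11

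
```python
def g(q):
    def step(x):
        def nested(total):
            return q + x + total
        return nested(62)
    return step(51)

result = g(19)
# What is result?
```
132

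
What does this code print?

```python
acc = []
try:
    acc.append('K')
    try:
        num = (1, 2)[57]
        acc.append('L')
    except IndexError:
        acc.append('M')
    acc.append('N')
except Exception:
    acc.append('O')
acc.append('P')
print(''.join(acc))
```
KMNP

Inner exception caught by inner handler, outer continues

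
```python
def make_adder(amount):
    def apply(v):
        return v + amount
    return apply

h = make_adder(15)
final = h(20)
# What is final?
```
35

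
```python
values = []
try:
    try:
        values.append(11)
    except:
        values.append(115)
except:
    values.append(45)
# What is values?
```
[11]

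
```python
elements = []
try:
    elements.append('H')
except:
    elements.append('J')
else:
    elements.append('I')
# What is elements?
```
['H', 'I']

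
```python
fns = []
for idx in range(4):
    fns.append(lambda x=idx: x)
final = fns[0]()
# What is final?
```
0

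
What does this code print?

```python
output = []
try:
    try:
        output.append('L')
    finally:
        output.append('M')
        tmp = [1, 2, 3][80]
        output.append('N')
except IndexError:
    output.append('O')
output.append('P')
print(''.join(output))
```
LMOP

Exception in inner finally caught by outer except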